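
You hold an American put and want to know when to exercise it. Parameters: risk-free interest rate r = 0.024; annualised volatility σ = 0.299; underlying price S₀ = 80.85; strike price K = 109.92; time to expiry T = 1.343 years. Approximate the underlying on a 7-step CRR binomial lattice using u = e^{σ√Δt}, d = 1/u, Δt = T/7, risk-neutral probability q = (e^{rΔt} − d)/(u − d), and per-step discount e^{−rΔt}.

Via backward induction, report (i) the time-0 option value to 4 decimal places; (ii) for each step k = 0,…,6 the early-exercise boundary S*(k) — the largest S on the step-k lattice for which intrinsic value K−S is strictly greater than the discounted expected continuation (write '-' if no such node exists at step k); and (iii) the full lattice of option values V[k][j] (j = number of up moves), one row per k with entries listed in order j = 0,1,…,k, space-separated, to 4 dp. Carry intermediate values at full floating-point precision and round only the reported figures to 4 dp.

Δt=0.19186, u=1.13993, d=0.87725, q=0.48487, disc=e^(-rΔt)=0.99541
k=7 terminal: V=max(K-S,0) → 77.5953 67.9161 55.3384 38.9946 17.7567 0.0000 0.0000 0.0000
k=6: j=0 S=36.8478 intr=73.0722 cont=72.5672 V=73.0722[EX]; j=1 S=47.8815 intr=62.0385 cont=61.5335 V=62.0385[EX]; j=2 S=62.2191 intr=47.7009 cont=47.1959 V=47.7009[EX]; j=3 S=80.8500 intr=29.0700 cont=28.5650 V=29.0700[EX]; j=4 S=105.0597 intr=4.8603 cont=9.1049 V=9.1049[hold]; j=5 S=136.5187 intr=0.0000 cont=0.0000 V=0.0000[hold]; j=6 S=177.3978 intr=0.0000 cont=0.0000 V=0.0000[hold]  S*(6)=80.8500
k=5: j=0 S=42.0039 intr=67.9161 cont=67.4111 V=67.9161[EX]; j=1 S=54.5816 intr=55.3384 cont=54.8335 V=55.3384[EX]; j=2 S=70.9254 intr=38.9946 cont=38.4896 V=38.9946[EX]; j=3 S=92.1633 intr=17.7567 cont=19.3004 V=19.3004[hold]; j=4 S=119.7606 intr=0.0000 cont=4.6686 V=4.6686[hold]; j=5 S=155.6217 intr=0.0000 cont=0.0000 V=0.0000[hold]  S*(5)=70.9254
k=4: j=0 S=47.8815 intr=62.0385 cont=61.5335 V=62.0385[EX]; j=1 S=62.2191 intr=47.7009 cont=47.1959 V=47.7009[EX]; j=2 S=80.8500 intr=29.0700 cont=29.3101 V=29.3101[hold]; j=3 S=105.0597 intr=4.8603 cont=12.1497 V=12.1497[hold]; j=4 S=136.5187 intr=0.0000 cont=2.3939 V=2.3939[hold]  S*(4)=62.2191
k=3: j=0 S=54.5816 intr=55.3384 cont=54.8335 V=55.3384[EX]; j=1 S=70.9254 intr=38.9946 cont=38.6055 V=38.9946[EX]; j=2 S=92.1633 intr=17.7567 cont=20.8930 V=20.8930[hold]; j=3 S=119.7606 intr=0.0000 cont=7.3853 V=7.3853[hold]  S*(3)=70.9254
k=2: j=0 S=62.2191 intr=47.7009 cont=47.1959 V=47.7009[EX]; j=1 S=80.8500 intr=29.0700 cont=30.0788 V=30.0788[hold]; j=2 S=105.0597 intr=4.8603 cont=14.2776 V=14.2776[hold]  S*(2)=62.2191
k=1: j=0 S=70.9254 intr=38.9946 cont=38.9765 V=38.9946[EX]; j=1 S=92.1633 intr=17.7567 cont=22.3142 V=22.3142[hold]  S*(1)=70.9254
k=0: j=0 S=80.8500 intr=29.0700 cont=30.7647 V=30.7647[hold]  S*(0)=-

price = 30.7647
boundary = - 70.9254 62.2191 70.9254 62.2191 70.9254 80.8500
tree:
30.7647
38.9946 22.3142
47.7009 30.0788 14.2776
55.3384 38.9946 20.8930 7.3853
62.0385 47.7009 29.3101 12.1497 2.3939
67.9161 55.3384 38.9946 19.3004 4.6686 0.0000
73.0722 62.0385 47.7009 29.0700 9.1049 0.0000 0.0000
77.5953 67.9161 55.3384 38.9946 17.7567 0.0000 0.0000 0.0000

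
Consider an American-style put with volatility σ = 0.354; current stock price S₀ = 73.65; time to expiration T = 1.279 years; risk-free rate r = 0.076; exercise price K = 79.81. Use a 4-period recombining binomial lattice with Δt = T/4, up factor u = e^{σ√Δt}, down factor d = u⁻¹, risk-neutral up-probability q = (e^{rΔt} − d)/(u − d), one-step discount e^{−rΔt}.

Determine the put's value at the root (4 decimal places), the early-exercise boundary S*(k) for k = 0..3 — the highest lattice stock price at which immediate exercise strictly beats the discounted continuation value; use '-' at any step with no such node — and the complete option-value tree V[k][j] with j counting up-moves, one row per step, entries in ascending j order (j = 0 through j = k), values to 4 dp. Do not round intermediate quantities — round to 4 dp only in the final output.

params: Δt=0.31975 u=1.22162 d=0.81859 q=0.51116 e^(-rΔt)=0.97599
t_4 payoffs: 46.7400 30.4581 6.1600 0.0000 0.0000
t_3: node(3,0) S=40.3988 payoff=39.4112 vs cont=37.4951 → 39.4112 [stop]  node(3,1) S=60.2890 payoff=19.5210 vs cont=17.6049 → 19.5210 [stop]  node(3,2) S=89.9720 payoff=0.0000 vs cont=2.9390 → 2.9390 [wait]  node(3,3) S=134.2693 payoff=0.0000 vs cont=0.0000 → 0.0000 [wait]  ⇒ S*(3)=60.2890
t_2: node(2,0) S=49.3519 payoff=30.4581 vs cont=28.5421 → 30.4581 [stop]  node(2,1) S=73.6500 payoff=6.1600 vs cont=10.7798 → 10.7798 [wait]  node(2,2) S=109.9112 payoff=0.0000 vs cont=1.4022 → 1.4022 [wait]  ⇒ S*(2)=49.3519
t_1: node(1,0) S=60.2890 payoff=19.5210 vs cont=19.9097 → 19.9097 [wait]  node(1,1) S=89.9720 payoff=0.0000 vs cont=5.8427 → 5.8427 [wait]  ⇒ S*(1)=-
t_0: node(0,0) S=73.6500 payoff=6.1600 vs cont=12.4138 → 12.4138 [wait]  ⇒ S*(0)=-

price = 12.4138
boundary = - - 49.3519 60.2890
tree:
12.4138
19.9097 5.8427
30.4581 10.7798 1.4022
39.4112 19.5210 2.9390 0.0000
46.7400 30.4581 6.1600 0.0000 0.0000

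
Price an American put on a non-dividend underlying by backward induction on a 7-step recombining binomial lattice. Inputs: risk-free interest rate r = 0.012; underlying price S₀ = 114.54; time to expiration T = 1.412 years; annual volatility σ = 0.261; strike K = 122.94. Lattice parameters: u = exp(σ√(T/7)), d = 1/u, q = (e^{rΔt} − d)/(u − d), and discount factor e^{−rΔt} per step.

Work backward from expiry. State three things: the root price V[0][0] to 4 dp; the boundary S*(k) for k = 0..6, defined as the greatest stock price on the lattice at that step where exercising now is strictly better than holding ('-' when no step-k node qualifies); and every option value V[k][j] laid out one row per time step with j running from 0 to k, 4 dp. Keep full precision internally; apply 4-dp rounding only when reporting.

Δt=0.20171, u=1.12437, d=0.88939, q=0.48104, disc=e^(-rΔt)=0.99758
k=7 terminal: V=max(K-S,0) → 72.5209 59.1999 42.3594 21.0695 0.0000 0.0000 0.0000 0.0000
k=6: j=0 S=56.6897 intr=66.2503 cont=65.9531 V=66.2503[EX]; j=1 S=71.6674 intr=51.2726 cont=50.9753 V=51.2726[EX]; j=2 S=90.6024 intr=32.3376 cont=32.0404 V=32.3376[EX]; j=3 S=114.5400 intr=8.4000 cont=10.9078 V=10.9078[hold]; j=4 S=144.8021 intr=0.0000 cont=0.0000 V=0.0000[hold]; j=5 S=183.0596 intr=0.0000 cont=0.0000 V=0.0000[hold]; j=6 S=231.4250 intr=0.0000 cont=0.0000 V=0.0000[hold]  S*(6)=90.6024
k=5: j=0 S=63.7401 intr=59.1999 cont=58.9026 V=59.1999[EX]; j=1 S=80.5806 intr=42.3594 cont=42.0621 V=42.3594[EX]; j=2 S=101.8705 intr=21.0695 cont=21.9757 V=21.9757[hold]; j=3 S=128.7852 intr=0.0000 cont=5.6470 V=5.6470[hold]; j=4 S=162.8110 intr=0.0000 cont=0.0000 V=0.0000[hold]; j=5 S=205.8265 intr=0.0000 cont=0.0000 V=0.0000[hold]  S*(5)=80.5806
k=4: j=0 S=71.6674 intr=51.2726 cont=50.9753 V=51.2726[EX]; j=1 S=90.6024 intr=32.3376 cont=32.4753 V=32.4753[hold]; j=2 S=114.5400 intr=8.4000 cont=14.0868 V=14.0868[hold]; j=3 S=144.8021 intr=0.0000 cont=2.9235 V=2.9235[hold]; j=4 S=183.0596 intr=0.0000 cont=0.0000 V=0.0000[hold]  S*(4)=71.6674
k=3: j=0 S=80.5806 intr=42.3594 cont=42.1282 V=42.3594[EX]; j=1 S=101.8705 intr=21.0695 cont=23.5725 V=23.5725[hold]; j=2 S=128.7852 intr=0.0000 cont=8.6957 V=8.6957[hold]; j=3 S=162.8110 intr=0.0000 cont=1.5135 V=1.5135[hold]  S*(3)=80.5806
k=2: j=0 S=90.6024 intr=32.3376 cont=33.2415 V=33.2415[hold]; j=1 S=114.5400 intr=8.4000 cont=16.3765 V=16.3765[hold]; j=2 S=144.8021 intr=0.0000 cont=5.2281 V=5.2281[hold]  S*(2)=-
k=1: j=0 S=101.8705 intr=21.0695 cont=25.0680 V=25.0680[hold]; j=1 S=128.7852 intr=0.0000 cont=10.9870 V=10.9870[hold]  S*(1)=-
k=0: j=0 S=114.5400 intr=8.4000 cont=18.2502 V=18.2502[hold]  S*(0)=-

price = 18.2502
boundary = - - - 80.5806 71.6674 80.5806 90.6024
tree:
18.2502
25.0680 10.9870
33.2415 16.3765 5.2281
42.3594 23.5725 8.6957 1.5135
51.2726 32.4753 14.0868 2.9235 0.0000
59.1999 42.3594 21.9757 5.6470 0.0000 0.0000
66.2503 51.2726 32.3376 10.9078 0.0000 0.0000 0.0000
72.5209 59.1999 42.3594 21.0695 0.0000 0.0000 0.0000 0.0000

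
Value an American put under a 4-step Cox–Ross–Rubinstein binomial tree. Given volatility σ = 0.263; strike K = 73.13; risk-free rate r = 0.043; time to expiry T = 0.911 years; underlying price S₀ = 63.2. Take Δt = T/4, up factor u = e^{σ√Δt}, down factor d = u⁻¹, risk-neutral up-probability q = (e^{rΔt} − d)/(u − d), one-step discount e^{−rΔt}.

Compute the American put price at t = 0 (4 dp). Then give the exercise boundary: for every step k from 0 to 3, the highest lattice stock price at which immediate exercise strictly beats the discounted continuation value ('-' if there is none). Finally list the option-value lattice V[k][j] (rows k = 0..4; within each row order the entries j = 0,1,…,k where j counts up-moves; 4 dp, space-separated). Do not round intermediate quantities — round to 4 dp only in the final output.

Δt=0.22775  u=1.13373  d=0.88205  q=0.50777  discount=0.99025
step 4 (expiry): payoffs max(K−S,0) = 34.8757 23.9602 9.9300 0.0000 0.0000
step 3: (k=3,j=0): S=43.3700, (K−S)⁺=29.7600, hold=29.0473 ⇒ V=29.7600 exercise | (k=3,j=1): S=55.7453, (K−S)⁺=17.3847, hold=16.6721 ⇒ V=17.3847 exercise | (k=3,j=2): S=71.6517, (K−S)⁺=1.4783, hold=4.8403 ⇒ V=4.8403 continue | (k=3,j=3): S=92.0968, (K−S)⁺=0.0000, hold=0.0000 ⇒ V=0.0000 continue  boundary S*=55.7453
step 2: (k=2,j=0): S=49.1698, (K−S)⁺=23.9602, hold=23.2475 ⇒ V=23.9602 exercise | (k=2,j=1): S=63.2000, (K−S)⁺=9.9300, hold=10.9077 ⇒ V=10.9077 continue | (k=2,j=2): S=81.2335, (K−S)⁺=0.0000, hold=2.3593 ⇒ V=2.3593 continue  boundary S*=49.1698
step 1: (k=1,j=0): S=55.7453, (K−S)⁺=17.3847, hold=17.1637 ⇒ V=17.3847 exercise | (k=1,j=1): S=71.6517, (K−S)⁺=1.4783, hold=6.5032 ⇒ V=6.5032 continue  boundary S*=55.7453
step 0: (k=0,j=0): S=63.2000, (K−S)⁺=9.9300, hold=11.7439 ⇒ V=11.7439 continue  boundary S*=-

price = 11.7439
boundary = - 55.7453 49.1698 55.7453
tree:
11.7439
17.3847 6.5032
23.9602 10.9077 2.3593
29.7600 17.3847 4.8403 0.0000
34.8757 23.9602 9.9300 0.0000 0.0000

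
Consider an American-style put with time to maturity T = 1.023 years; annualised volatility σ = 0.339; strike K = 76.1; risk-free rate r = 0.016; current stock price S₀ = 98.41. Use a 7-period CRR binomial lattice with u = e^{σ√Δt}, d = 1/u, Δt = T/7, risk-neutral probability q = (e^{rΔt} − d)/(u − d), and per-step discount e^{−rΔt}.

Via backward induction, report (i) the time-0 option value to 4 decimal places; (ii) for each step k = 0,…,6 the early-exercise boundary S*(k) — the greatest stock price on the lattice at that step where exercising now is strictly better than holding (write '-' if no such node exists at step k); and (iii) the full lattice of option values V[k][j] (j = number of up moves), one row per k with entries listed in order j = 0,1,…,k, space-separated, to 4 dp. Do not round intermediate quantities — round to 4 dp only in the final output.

Δt=0.14614  u=1.13837  d=0.87845  q=0.47665  discount=0.99766
step 7 (expiry): payoffs max(K−S,0) = 36.3752 24.6214 9.3898 0.0000 0.0000 0.0000 0.0000 0.0000
step 6: (k=6,j=0): S=45.2215, (K−S)⁺=30.8785, hold=30.7008 ⇒ V=30.8785 exercise | (k=6,j=1): S=58.6016, (K−S)⁺=17.4984, hold=17.3207 ⇒ V=17.4984 exercise | (k=6,j=2): S=75.9407, (K−S)⁺=0.1593, hold=4.9027 ⇒ V=4.9027 continue | (k=6,j=3): S=98.4100, (K−S)⁺=0.0000, hold=0.0000 ⇒ V=0.0000 continue | (k=6,j=4): S=127.5276, (K−S)⁺=0.0000, hold=0.0000 ⇒ V=0.0000 continue | (k=6,j=5): S=165.2605, (K−S)⁺=0.0000, hold=0.0000 ⇒ V=0.0000 continue | (k=6,j=6): S=214.1577, (K−S)⁺=0.0000, hold=0.0000 ⇒ V=0.0000 continue  boundary S*=58.6016
step 5: (k=5,j=0): S=51.4786, (K−S)⁺=24.6214, hold=24.4436 ⇒ V=24.6214 exercise | (k=5,j=1): S=66.7102, (K−S)⁺=9.3898, hold=11.4678 ⇒ V=11.4678 continue | (k=5,j=2): S=86.4484, (K−S)⁺=0.0000, hold=2.5598 ⇒ V=2.5598 continue | (k=5,j=3): S=112.0267, (K−S)⁺=0.0000, hold=0.0000 ⇒ V=0.0000 continue | (k=5,j=4): S=145.1732, (K−S)⁺=0.0000, hold=0.0000 ⇒ V=0.0000 continue | (k=5,j=5): S=188.1271, (K−S)⁺=0.0000, hold=0.0000 ⇒ V=0.0000 continue  boundary S*=51.4786
step 4: (k=4,j=0): S=58.6016, (K−S)⁺=17.4984, hold=18.3088 ⇒ V=18.3088 continue | (k=4,j=1): S=75.9407, (K−S)⁺=0.1593, hold=7.2049 ⇒ V=7.2049 continue | (k=4,j=2): S=98.4100, (K−S)⁺=0.0000, hold=1.3365 ⇒ V=1.3365 continue | (k=4,j=3): S=127.5276, (K−S)⁺=0.0000, hold=0.0000 ⇒ V=0.0000 continue | (k=4,j=4): S=165.2605, (K−S)⁺=0.0000, hold=0.0000 ⇒ V=0.0000 continue  boundary S*=-
step 3: (k=3,j=0): S=66.7102, (K−S)⁺=9.3898, hold=12.9857 ⇒ V=12.9857 continue | (k=3,j=1): S=86.4484, (K−S)⁺=0.0000, hold=4.3974 ⇒ V=4.3974 continue | (k=3,j=2): S=112.0267, (K−S)⁺=0.0000, hold=0.6978 ⇒ V=0.6978 continue | (k=3,j=3): S=145.1732, (K−S)⁺=0.0000, hold=0.0000 ⇒ V=0.0000 continue  boundary S*=-
step 2: (k=2,j=0): S=75.9407, (K−S)⁺=0.1593, hold=8.8713 ⇒ V=8.8713 continue | (k=2,j=1): S=98.4100, (K−S)⁺=0.0000, hold=2.6278 ⇒ V=2.6278 continue | (k=2,j=2): S=127.5276, (K−S)⁺=0.0000, hold=0.3644 ⇒ V=0.3644 continue  boundary S*=-
step 1: (k=1,j=0): S=86.4484, (K−S)⁺=0.0000, hold=5.8816 ⇒ V=5.8816 continue | (k=1,j=1): S=112.0267, (K−S)⁺=0.0000, hold=1.5453 ⇒ V=1.5453 continue  boundary S*=-
step 0: (k=0,j=0): S=98.4100, (K−S)⁺=0.0000, hold=3.8058 ⇒ V=3.8058 continue  boundary S*=-

price = 3.8058
boundary = - - - - - 51.4786 58.6016
tree:
3.8058
5.8816 1.5453
8.8713 2.6278 0.3644
12.9857 4.3974 0.6978 0.0000
18.3088 7.2049 1.3365 0.0000 0.0000
24.6214 11.4678 2.5598 0.0000 0.0000 0.0000
30.8785 17.4984 4.9027 0.0000 0.0000 0.0000 0.0000
36.3752 24.6214 9.3898 0.0000 0.0000 0.0000 0.0000 0.0000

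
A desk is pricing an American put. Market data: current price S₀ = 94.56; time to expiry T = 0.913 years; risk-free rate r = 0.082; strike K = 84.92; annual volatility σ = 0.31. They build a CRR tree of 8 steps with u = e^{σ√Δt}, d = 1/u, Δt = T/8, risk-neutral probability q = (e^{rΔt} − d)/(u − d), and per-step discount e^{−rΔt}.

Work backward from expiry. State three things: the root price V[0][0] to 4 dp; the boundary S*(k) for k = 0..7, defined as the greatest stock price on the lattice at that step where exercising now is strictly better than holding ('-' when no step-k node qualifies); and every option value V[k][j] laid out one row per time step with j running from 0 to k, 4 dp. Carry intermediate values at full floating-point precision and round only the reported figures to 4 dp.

Δt=0.11413, u=1.11041, d=0.90057, q=0.51865, disc=e^(-rΔt)=0.99069
k=8 terminal: V=max(K-S,0) → 44.0077 34.4751 22.7214 8.2290 0.0000 0.0000 0.0000 0.0000 0.0000
k=7: j=0 S=45.4293 intr=39.4907 cont=38.6997 V=39.4907[EX]; j=1 S=56.0143 intr=28.9057 cont=28.1147 V=28.9057[EX]; j=2 S=69.0657 intr=15.8543 cont=15.0633 V=15.8543[EX]; j=3 S=85.1581 intr=0.0000 cont=3.9242 V=3.9242[hold]; j=4 S=105.0000 intr=0.0000 cont=0.0000 V=0.0000[hold]; j=5 S=129.4650 intr=0.0000 cont=0.0000 V=0.0000[hold]; j=6 S=159.6305 intr=0.0000 cont=0.0000 V=0.0000[hold]; j=7 S=196.8245 intr=0.0000 cont=0.0000 V=0.0000[hold]  S*(7)=69.0657
k=6: j=0 S=50.4449 intr=34.4751 cont=33.6841 V=34.4751[EX]; j=1 S=62.1986 intr=22.7214 cont=21.9304 V=22.7214[EX]; j=2 S=76.6910 intr=8.2290 cont=9.5767 V=9.5767[hold]; j=3 S=94.5600 intr=0.0000 cont=1.8713 V=1.8713[hold]; j=4 S=116.5926 intr=0.0000 cont=0.0000 V=0.0000[hold]; j=5 S=143.7587 intr=0.0000 cont=0.0000 V=0.0000[hold]; j=6 S=177.2546 intr=0.0000 cont=0.0000 V=0.0000[hold]  S*(6)=62.1986
k=5: j=0 S=56.0143 intr=28.9057 cont=28.1147 V=28.9057[EX]; j=1 S=69.0657 intr=15.8543 cont=15.7557 V=15.8543[EX]; j=2 S=85.1581 intr=0.0000 cont=5.5283 V=5.5283[hold]; j=3 S=105.0000 intr=0.0000 cont=0.8924 V=0.8924[hold]; j=4 S=129.4650 intr=0.0000 cont=0.0000 V=0.0000[hold]; j=5 S=159.6305 intr=0.0000 cont=0.0000 V=0.0000[hold]  S*(5)=69.0657
k=4: j=0 S=62.1986 intr=22.7214 cont=21.9304 V=22.7214[EX]; j=1 S=76.6910 intr=8.2290 cont=10.4009 V=10.4009[hold]; j=2 S=94.5600 intr=0.0000 cont=3.0948 V=3.0948[hold]; j=3 S=116.5926 intr=0.0000 cont=0.4255 V=0.4255[hold]; j=4 S=143.7587 intr=0.0000 cont=0.0000 V=0.0000[hold]  S*(4)=62.1986
k=3: j=0 S=69.0657 intr=15.8543 cont=16.1793 V=16.1793[hold]; j=1 S=85.1581 intr=0.0000 cont=6.5500 V=6.5500[hold]; j=2 S=105.0000 intr=0.0000 cont=1.6944 V=1.6944[hold]; j=3 S=129.4650 intr=0.0000 cont=0.2029 V=0.2029[hold]  S*(3)=-
k=2: j=0 S=76.6910 intr=8.2290 cont=11.0809 V=11.0809[hold]; j=1 S=94.5600 intr=0.0000 cont=3.9941 V=3.9941[hold]; j=2 S=116.5926 intr=0.0000 cont=0.9123 V=0.9123[hold]  S*(2)=-
k=1: j=0 S=85.1581 intr=0.0000 cont=7.3363 V=7.3363[hold]; j=1 S=105.0000 intr=0.0000 cont=2.3734 V=2.3734[hold]  S*(1)=-
k=0: j=0 S=94.5600 intr=0.0000 cont=4.7180 V=4.7180[hold]  S*(0)=-

price = 4.7180
boundary = - - - - 62.1986 69.0657 62.1986 69.0657
tree:
4.7180
7.3363 2.3734
11.0809 3.9941 0.9123
16.1793 6.5500 1.6944 0.2029
22.7214 10.4009 3.0948 0.4255 0.0000
28.9057 15.8543 5.5283 0.8924 0.0000 0.0000
34.4751 22.7214 9.5767 1.8713 0.0000 0.0000 0.0000
39.4907 28.9057 15.8543 3.9242 0.0000 0.0000 0.0000 0.0000
44.0077 34.4751 22.7214 8.2290 0.0000 0.0000 0.0000 0.0000 0.0000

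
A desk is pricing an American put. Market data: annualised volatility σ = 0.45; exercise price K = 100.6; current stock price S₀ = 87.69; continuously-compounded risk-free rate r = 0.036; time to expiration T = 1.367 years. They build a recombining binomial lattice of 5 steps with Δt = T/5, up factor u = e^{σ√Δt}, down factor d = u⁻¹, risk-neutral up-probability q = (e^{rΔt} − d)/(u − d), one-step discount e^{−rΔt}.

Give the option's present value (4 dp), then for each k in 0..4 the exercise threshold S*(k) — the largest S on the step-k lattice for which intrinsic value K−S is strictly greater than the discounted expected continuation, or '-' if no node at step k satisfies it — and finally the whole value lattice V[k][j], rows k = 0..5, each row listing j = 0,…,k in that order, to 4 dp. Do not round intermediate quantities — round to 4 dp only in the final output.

price = 24.2751
boundary = - - 54.7742 43.2901 54.7742
tree:
24.2751
34.0658 13.4056
45.8258 21.1152 4.7244
57.3099 32.0281 8.8727 0.0000
66.3862 45.8258 16.6635 0.0000 0.0000
73.5595 57.3099 31.2953 0.0000 0.0000 0.0000

Δt=0.27340  u=1.26528  d=0.79034  q=0.46227  discount=0.99021
step 5 (expiry): payoffs max(K−S,0) = 73.5595 57.3099 31.2953 0.0000 0.0000 0.0000
step 4: (k=4,j=0): S=34.2138, (K−S)⁺=66.3862, hold=65.4009 ⇒ V=66.3862 exercise | (k=4,j=1): S=54.7742, (K−S)⁺=45.8258, hold=44.8405 ⇒ V=45.8258 exercise | (k=4,j=2): S=87.6900, (K−S)⁺=12.9100, hold=16.6635 ⇒ V=16.6635 continue | (k=4,j=3): S=140.3862, (K−S)⁺=0.0000, hold=0.0000 ⇒ V=0.0000 continue | (k=4,j=4): S=224.7494, (K−S)⁺=0.0000, hold=0.0000 ⇒ V=0.0000 continue  boundary S*=54.7742
step 3: (k=3,j=0): S=43.2901, (K−S)⁺=57.3099, hold=56.3246 ⇒ V=57.3099 exercise | (k=3,j=1): S=69.3047, (K−S)⁺=31.2953, hold=32.0281 ⇒ V=32.0281 continue | (k=3,j=2): S=110.9525, (K−S)⁺=0.0000, hold=8.8727 ⇒ V=8.8727 continue | (k=3,j=3): S=177.6280, (K−S)⁺=0.0000, hold=0.0000 ⇒ V=0.0000 continue  boundary S*=43.2901
step 2: (k=2,j=0): S=54.7742, (K−S)⁺=45.8258, hold=45.1760 ⇒ V=45.8258 exercise | (k=2,j=1): S=87.6900, (K−S)⁺=12.9100, hold=21.1152 ⇒ V=21.1152 continue | (k=2,j=2): S=140.3862, (K−S)⁺=0.0000, hold=4.7244 ⇒ V=4.7244 continue  boundary S*=54.7742
step 1: (k=1,j=0): S=69.3047, (K−S)⁺=31.2953, hold=34.0658 ⇒ V=34.0658 continue | (k=1,j=1): S=110.9525, (K−S)⁺=0.0000, hold=13.4056 ⇒ V=13.4056 continue  boundary S*=-
step 0: (k=0,j=0): S=87.6900, (K−S)⁺=12.9100, hold=24.2751 ⇒ V=24.2751 continue  boundary S*=-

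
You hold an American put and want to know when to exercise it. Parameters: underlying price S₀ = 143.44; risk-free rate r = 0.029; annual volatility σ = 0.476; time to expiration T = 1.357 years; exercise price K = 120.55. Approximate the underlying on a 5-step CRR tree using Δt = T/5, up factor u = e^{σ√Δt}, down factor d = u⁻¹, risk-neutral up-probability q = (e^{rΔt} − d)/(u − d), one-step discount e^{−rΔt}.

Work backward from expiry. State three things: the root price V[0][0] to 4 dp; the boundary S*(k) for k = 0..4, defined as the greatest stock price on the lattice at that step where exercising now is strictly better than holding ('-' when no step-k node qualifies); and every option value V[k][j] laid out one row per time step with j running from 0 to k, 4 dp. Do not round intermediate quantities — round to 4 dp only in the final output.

Δt=0.27140  u=1.28143  d=0.78038  q=0.45409  discount=0.99216
step 5 (expiry): payoffs max(K−S,0) = 79.0360 52.3813 8.6126 0.0000 0.0000 0.0000
step 4: (k=4,j=0): S=53.1973, (K−S)⁺=67.3527, hold=66.4076 ⇒ V=67.3527 exercise | (k=4,j=1): S=87.3534, (K−S)⁺=33.1966, hold=32.2515 ⇒ V=33.1966 exercise | (k=4,j=2): S=143.4400, (K−S)⁺=0.0000, hold=4.6648 ⇒ V=4.6648 continue | (k=4,j=3): S=235.5378, (K−S)⁺=0.0000, hold=0.0000 ⇒ V=0.0000 continue | (k=4,j=4): S=386.7683, (K−S)⁺=0.0000, hold=0.0000 ⇒ V=0.0000 continue  boundary S*=87.3534
step 3: (k=3,j=0): S=68.1687, (K−S)⁺=52.3813, hold=51.4363 ⇒ V=52.3813 exercise | (k=3,j=1): S=111.9374, (K−S)⁺=8.6126, hold=20.0819 ⇒ V=20.0819 continue | (k=3,j=2): S=183.8084, (K−S)⁺=0.0000, hold=2.5266 ⇒ V=2.5266 continue | (k=3,j=3): S=301.8254, (K−S)⁺=0.0000, hold=0.0000 ⇒ V=0.0000 continue  boundary S*=68.1687
step 2: (k=2,j=0): S=87.3534, (K−S)⁺=33.1966, hold=37.4188 ⇒ V=37.4188 continue | (k=2,j=1): S=143.4400, (K−S)⁺=0.0000, hold=12.0152 ⇒ V=12.0152 continue | (k=2,j=2): S=235.5378, (K−S)⁺=0.0000, hold=1.3685 ⇒ V=1.3685 continue  boundary S*=-
step 1: (k=1,j=0): S=111.9374, (K−S)⁺=8.6126, hold=25.6803 ⇒ V=25.6803 continue | (k=1,j=1): S=183.8084, (K−S)⁺=0.0000, hold=7.1243 ⇒ V=7.1243 continue  boundary S*=-
step 0: (k=0,j=0): S=143.4400, (K−S)⁺=0.0000, hold=17.1189 ⇒ V=17.1189 continue  boundary S*=-

price = 17.1189
boundary = - - - 68.1687 87.3534
tree:
17.1189
25.6803 7.1243
37.4188 12.0152 1.3685
52.3813 20.0819 2.5266 0.0000
67.3527 33.1966 4.6648 0.0000 0.0000
79.0360 52.3813 8.6126 0.0000 0.0000 0.0000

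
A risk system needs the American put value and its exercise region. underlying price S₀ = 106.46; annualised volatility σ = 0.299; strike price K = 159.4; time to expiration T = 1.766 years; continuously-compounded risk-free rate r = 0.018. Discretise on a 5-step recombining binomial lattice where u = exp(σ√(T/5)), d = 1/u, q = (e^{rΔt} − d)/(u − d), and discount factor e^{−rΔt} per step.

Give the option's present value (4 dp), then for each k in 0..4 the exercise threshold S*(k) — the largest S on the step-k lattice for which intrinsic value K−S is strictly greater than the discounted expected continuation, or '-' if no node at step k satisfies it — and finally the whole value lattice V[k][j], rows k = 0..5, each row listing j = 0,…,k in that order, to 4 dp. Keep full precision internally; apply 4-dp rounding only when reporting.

price = 54.9820
boundary = - 89.1278 74.6174 89.1278 106.4600
tree:
54.9820
70.2722 38.7238
84.7826 53.5258 22.7894
96.9306 70.2722 35.6292 8.8219
107.1009 84.7826 52.9400 16.8640 0.0000
115.6154 96.9306 70.2722 32.2374 0.0000 0.0000

params: Δt=0.35320 u=1.19446 d=0.83720 q=0.47354 e^(-rΔt)=0.99366
t_5 payoffs: 115.6154 96.9306 70.2722 32.2374 0.0000 0.0000
t_4: node(4,0) S=52.2991 payoff=107.1009 vs cont=106.0907 → 107.1009 [stop]  node(4,1) S=74.6174 payoff=84.7826 vs cont=83.7724 → 84.7826 [stop]  node(4,2) S=106.4600 payoff=52.9400 vs cont=51.9298 → 52.9400 [stop]  node(4,3) S=151.8912 payoff=7.5088 vs cont=16.8640 → 16.8640 [wait]  node(4,4) S=216.7099 payoff=0.0000 vs cont=0.0000 → 0.0000 [wait]  ⇒ S*(4)=106.4600
t_3: node(3,0) S=62.4694 payoff=96.9306 vs cont=95.9204 → 96.9306 [stop]  node(3,1) S=89.1278 payoff=70.2722 vs cont=69.2620 → 70.2722 [stop]  node(3,2) S=127.1626 payoff=32.2374 vs cont=35.6292 → 35.6292 [wait]  node(3,3) S=181.4286 payoff=0.0000 vs cont=8.8219 → 8.8219 [wait]  ⇒ S*(3)=89.1278
t_2: node(2,0) S=74.6174 payoff=84.7826 vs cont=83.7724 → 84.7826 [stop]  node(2,1) S=106.4600 payoff=52.9400 vs cont=53.5258 → 53.5258 [wait]  node(2,2) S=151.8912 payoff=7.5088 vs cont=22.7894 → 22.7894 [wait]  ⇒ S*(2)=74.6174
t_1: node(1,0) S=89.1278 payoff=70.2722 vs cont=69.5376 → 70.2722 [stop]  node(1,1) S=127.1626 payoff=32.2374 vs cont=38.7238 → 38.7238 [wait]  ⇒ S*(1)=89.1278
t_0: node(0,0) S=106.4600 payoff=52.9400 vs cont=54.9820 → 54.9820 [wait]  ⇒ S*(0)=-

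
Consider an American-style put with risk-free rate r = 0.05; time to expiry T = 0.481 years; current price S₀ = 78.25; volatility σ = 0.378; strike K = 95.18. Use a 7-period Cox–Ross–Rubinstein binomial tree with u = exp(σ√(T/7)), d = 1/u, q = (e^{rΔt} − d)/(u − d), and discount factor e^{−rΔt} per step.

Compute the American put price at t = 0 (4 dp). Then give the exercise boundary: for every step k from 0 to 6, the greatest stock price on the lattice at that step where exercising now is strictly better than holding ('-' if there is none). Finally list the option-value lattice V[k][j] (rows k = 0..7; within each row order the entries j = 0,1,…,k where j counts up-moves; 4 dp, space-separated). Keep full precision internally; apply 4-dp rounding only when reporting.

Δt=0.06871, u=1.10416, d=0.90566, q=0.49259, disc=e^(-rΔt)=0.99657
k=7 terminal: V=max(K-S,0) → 56.0730 47.5017 37.0519 24.3118 8.7793 0.0000 0.0000 0.0000
k=6: j=0 S=43.1805 intr=51.9995 cont=51.6731 V=51.9995[EX]; j=1 S=52.6445 intr=42.5355 cont=42.2090 V=42.5355[EX]; j=2 S=64.1828 intr=30.9972 cont=30.6707 V=30.9972[EX]; j=3 S=78.2500 intr=16.9300 cont=16.6035 V=16.9300[EX]; j=4 S=95.4003 intr=0.0000 cont=4.4395 V=4.4395[hold]; j=5 S=116.3096 intr=0.0000 cont=0.0000 V=0.0000[hold]; j=6 S=141.8016 intr=0.0000 cont=0.0000 V=0.0000[hold]  S*(6)=78.2500
k=5: j=0 S=47.6783 intr=47.5017 cont=47.1753 V=47.5017[EX]; j=1 S=58.1281 intr=37.0519 cont=36.7255 V=37.0519[EX]; j=2 S=70.8682 intr=24.3118 cont=23.9853 V=24.3118[EX]; j=3 S=86.4007 intr=8.7793 cont=10.7404 V=10.7404[hold]; j=4 S=105.3374 intr=0.0000 cont=2.2449 V=2.2449[hold]; j=5 S=128.4246 intr=0.0000 cont=0.0000 V=0.0000[hold]  S*(5)=70.8682
k=4: j=0 S=52.6445 intr=42.5355 cont=42.2090 V=42.5355[EX]; j=1 S=64.1828 intr=30.9972 cont=30.6707 V=30.9972[EX]; j=2 S=78.2500 intr=16.9300 cont=17.5662 V=17.5662[hold]; j=3 S=95.4003 intr=0.0000 cont=6.5331 V=6.5331[hold]; j=4 S=116.3096 intr=0.0000 cont=1.1352 V=1.1352[hold]  S*(4)=64.1828
k=3: j=0 S=58.1281 intr=37.0519 cont=36.7255 V=37.0519[EX]; j=1 S=70.8682 intr=24.3118 cont=24.2976 V=24.3118[EX]; j=2 S=86.4007 intr=8.7793 cont=12.0899 V=12.0899[hold]; j=3 S=105.3374 intr=0.0000 cont=3.8609 V=3.8609[hold]  S*(3)=70.8682
k=2: j=0 S=64.1828 intr=30.9972 cont=30.6707 V=30.9972[EX]; j=1 S=78.2500 intr=16.9300 cont=18.2287 V=18.2287[hold]; j=2 S=95.4003 intr=0.0000 cont=8.0088 V=8.0088[hold]  S*(2)=64.1828
k=1: j=0 S=70.8682 intr=24.3118 cont=24.6228 V=24.6228[hold]; j=1 S=86.4007 intr=8.7793 cont=13.1493 V=13.1493[hold]  S*(1)=-
k=0: j=0 S=78.2500 intr=16.9300 cont=18.9060 V=18.9060[hold]  S*(0)=-

price = 18.9060
boundary = - - 64.1828 70.8682 64.1828 70.8682 78.2500
tree:
18.9060
24.6228 13.1493
30.9972 18.2287 8.0088
37.0519 24.3118 12.0899 3.8609
42.5355 30.9972 17.5662 6.5331 1.1352
47.5017 37.0519 24.3118 10.7404 2.2449 0.0000
51.9995 42.5355 30.9972 16.9300 4.4395 0.0000 0.0000
56.0730 47.5017 37.0519 24.3118 8.7793 0.0000 0.0000 0.0000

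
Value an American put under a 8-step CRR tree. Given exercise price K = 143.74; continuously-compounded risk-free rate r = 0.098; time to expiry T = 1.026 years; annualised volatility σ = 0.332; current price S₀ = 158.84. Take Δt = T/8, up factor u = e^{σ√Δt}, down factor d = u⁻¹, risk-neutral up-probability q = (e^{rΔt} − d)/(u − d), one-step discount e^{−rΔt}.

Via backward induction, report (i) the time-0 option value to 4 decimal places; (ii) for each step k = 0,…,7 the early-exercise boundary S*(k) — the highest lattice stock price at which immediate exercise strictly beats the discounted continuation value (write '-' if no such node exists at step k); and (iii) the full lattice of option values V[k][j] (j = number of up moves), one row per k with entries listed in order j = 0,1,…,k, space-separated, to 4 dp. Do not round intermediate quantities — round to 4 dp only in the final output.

price = 9.3325
boundary = - - - 111.1866 98.7226 111.1866 98.7226 111.1866
tree:
9.3325
14.6104 4.7516
22.1953 8.0560 1.8572
32.5534 13.2988 3.4762 0.4277
45.0174 21.2406 6.3878 0.9087 0.0000
56.0842 32.5534 11.4516 1.9306 0.0000 0.0000
65.9104 45.0174 19.8262 4.1019 0.0000 0.0000 0.0000
74.6351 56.0842 32.5534 8.7149 0.0000 0.0000 0.0000 0.0000
82.3817 65.9104 45.0174 18.5158 0.0000 0.0000 0.0000 0.0000 0.0000

Δt=0.12825, u=1.12625, d=0.88790, q=0.52337, disc=e^(-rΔt)=0.98751
k=8 terminal: V=max(K-S,0) → 82.3817 65.9104 45.0174 18.5158 0.0000 0.0000 0.0000 0.0000 0.0000
k=7: j=0 S=69.1049 intr=74.6351 cont=72.8398 V=74.6351[EX]; j=1 S=87.6558 intr=56.0842 cont=54.2889 V=56.0842[EX]; j=2 S=111.1866 intr=32.5534 cont=30.7581 V=32.5534[EX]; j=3 S=141.0341 intr=2.7059 cont=8.7149 V=8.7149[hold]; j=4 S=178.8940 intr=0.0000 cont=0.0000 V=0.0000[hold]; j=5 S=226.9172 intr=0.0000 cont=0.0000 V=0.0000[hold]; j=6 S=287.8319 intr=0.0000 cont=0.0000 V=0.0000[hold]; j=7 S=365.0990 intr=0.0000 cont=0.0000 V=0.0000[hold]  S*(7)=111.1866
k=6: j=0 S=77.8296 intr=65.9104 cont=64.1151 V=65.9104[EX]; j=1 S=98.7226 intr=45.0174 cont=43.2221 V=45.0174[EX]; j=2 S=125.2242 intr=18.5158 cont=19.8262 V=19.8262[hold]; j=3 S=158.8400 intr=0.0000 cont=4.1019 V=4.1019[hold]; j=4 S=201.4798 intr=0.0000 cont=0.0000 V=0.0000[hold]; j=5 S=255.5660 intr=0.0000 cont=0.0000 V=0.0000[hold]; j=6 S=324.1715 intr=0.0000 cont=0.0000 V=0.0000[hold]  S*(6)=98.7226
k=5: j=0 S=87.6558 intr=56.0842 cont=54.2889 V=56.0842[EX]; j=1 S=111.1866 intr=32.5534 cont=31.4354 V=32.5534[EX]; j=2 S=141.0341 intr=2.7059 cont=11.4516 V=11.4516[hold]; j=3 S=178.8940 intr=0.0000 cont=1.9306 V=1.9306[hold]; j=4 S=226.9172 intr=0.0000 cont=0.0000 V=0.0000[hold]; j=5 S=287.8319 intr=0.0000 cont=0.0000 V=0.0000[hold]  S*(5)=111.1866
k=4: j=0 S=98.7226 intr=45.0174 cont=43.2221 V=45.0174[EX]; j=1 S=125.2242 intr=18.5158 cont=21.2406 V=21.2406[hold]; j=2 S=158.8400 intr=0.0000 cont=6.3878 V=6.3878[hold]; j=3 S=201.4798 intr=0.0000 cont=0.9087 V=0.9087[hold]; j=4 S=255.5660 intr=0.0000 cont=0.0000 V=0.0000[hold]  S*(4)=98.7226
k=3: j=0 S=111.1866 intr=32.5534 cont=32.1664 V=32.5534[EX]; j=1 S=141.0341 intr=2.7059 cont=13.2988 V=13.2988[hold]; j=2 S=178.8940 intr=0.0000 cont=3.4762 V=3.4762[hold]; j=3 S=226.9172 intr=0.0000 cont=0.4277 V=0.4277[hold]  S*(3)=111.1866
k=2: j=0 S=125.2242 intr=18.5158 cont=22.1953 V=22.1953[hold]; j=1 S=158.8400 intr=0.0000 cont=8.0560 V=8.0560[hold]; j=2 S=201.4798 intr=0.0000 cont=1.8572 V=1.8572[hold]  S*(2)=-
k=1: j=0 S=141.0341 intr=2.7059 cont=14.6104 V=14.6104[hold]; j=1 S=178.8940 intr=0.0000 cont=4.7516 V=4.7516[hold]  S*(1)=-
k=0: j=0 S=158.8400 intr=0.0000 cont=9.3325 V=9.3325[hold]  S*(0)=-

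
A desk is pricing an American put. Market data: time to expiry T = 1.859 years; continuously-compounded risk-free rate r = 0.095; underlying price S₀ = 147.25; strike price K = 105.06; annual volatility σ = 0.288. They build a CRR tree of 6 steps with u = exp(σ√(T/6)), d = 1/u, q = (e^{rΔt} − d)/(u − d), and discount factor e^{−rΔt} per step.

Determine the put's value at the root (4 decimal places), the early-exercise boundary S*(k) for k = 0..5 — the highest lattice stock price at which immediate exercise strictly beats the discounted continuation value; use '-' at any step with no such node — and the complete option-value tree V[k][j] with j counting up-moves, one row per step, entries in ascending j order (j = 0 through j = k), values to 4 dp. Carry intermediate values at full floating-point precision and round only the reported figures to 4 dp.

params: Δt=0.30983 u=1.17387 d=0.85188 q=0.55278 e^(-rΔt)=0.97099
t_6 payoffs: 48.7833 27.5119 0.0000 0.0000 0.0000 0.0000 0.0000
t_5: node(5,0) S=66.0617 payoff=38.9983 vs cont=35.9510 → 38.9983 [stop]  node(5,1) S=91.0316 payoff=14.0284 vs cont=11.9470 → 14.0284 [stop]  node(5,2) S=125.4395 payoff=0.0000 vs cont=0.0000 → 0.0000 [wait]  node(5,3) S=172.8528 payoff=0.0000 vs cont=0.0000 → 0.0000 [wait]  node(5,4) S=238.1873 payoff=0.0000 vs cont=0.0000 → 0.0000 [wait]  node(5,5) S=328.2168 payoff=0.0000 vs cont=0.0000 → 0.0000 [wait]  ⇒ S*(5)=91.0316
t_4: node(4,0) S=77.5481 payoff=27.5119 vs cont=24.4647 → 27.5119 [stop]  node(4,1) S=106.8595 payoff=0.0000 vs cont=6.0918 → 6.0918 [wait]  node(4,2) S=147.2500 payoff=0.0000 vs cont=0.0000 → 0.0000 [wait]  node(4,3) S=202.9072 payoff=0.0000 vs cont=0.0000 → 0.0000 [wait]  node(4,4) S=279.6016 payoff=0.0000 vs cont=0.0000 → 0.0000 [wait]  ⇒ S*(4)=77.5481
t_3: node(3,0) S=91.0316 payoff=14.0284 vs cont=15.2168 → 15.2168 [wait]  node(3,1) S=125.4395 payoff=0.0000 vs cont=2.6454 → 2.6454 [wait]  node(3,2) S=172.8528 payoff=0.0000 vs cont=0.0000 → 0.0000 [wait]  node(3,3) S=238.1873 payoff=0.0000 vs cont=0.0000 → 0.0000 [wait]  ⇒ S*(3)=-
t_2: node(2,0) S=106.8595 payoff=0.0000 vs cont=8.0278 → 8.0278 [wait]  node(2,1) S=147.2500 payoff=0.0000 vs cont=1.1487 → 1.1487 [wait]  node(2,2) S=202.9072 payoff=0.0000 vs cont=0.0000 → 0.0000 [wait]  ⇒ S*(2)=-
t_1: node(1,0) S=125.4395 payoff=0.0000 vs cont=4.1026 → 4.1026 [wait]  node(1,1) S=172.8528 payoff=0.0000 vs cont=0.4988 → 0.4988 [wait]  ⇒ S*(1)=-
t_0: node(0,0) S=147.2500 payoff=0.0000 vs cont=2.0493 → 2.0493 [wait]  ⇒ S*(0)=-

price = 2.0493
boundary = - - - - 77.5481 91.0316
tree:
2.0493
4.1026 0.4988
8.0278 1.1487 0.0000
15.2168 2.6454 0.0000 0.0000
27.5119 6.0918 0.0000 0.0000 0.0000
38.9983 14.0284 0.0000 0.0000 0.0000 0.0000
48.7833 27.5119 0.0000 0.0000 0.0000 0.0000 0.0000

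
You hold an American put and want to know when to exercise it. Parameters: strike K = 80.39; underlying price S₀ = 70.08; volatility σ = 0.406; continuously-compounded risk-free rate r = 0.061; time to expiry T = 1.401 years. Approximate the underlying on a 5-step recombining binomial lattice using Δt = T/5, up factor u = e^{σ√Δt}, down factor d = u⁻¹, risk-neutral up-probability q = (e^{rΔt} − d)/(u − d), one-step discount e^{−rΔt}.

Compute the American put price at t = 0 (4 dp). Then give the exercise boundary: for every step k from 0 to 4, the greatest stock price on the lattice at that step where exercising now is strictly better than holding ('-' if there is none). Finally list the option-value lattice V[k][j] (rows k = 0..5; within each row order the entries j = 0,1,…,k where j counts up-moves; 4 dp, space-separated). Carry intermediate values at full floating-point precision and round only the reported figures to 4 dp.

price = 16.7996
boundary = - - 45.5957 56.5274 45.5957
tree:
16.7996
24.7232 9.0244
34.7943 14.9603 3.0735
43.6119 23.8626 6.0859 0.0000
50.7243 34.7943 12.0510 0.0000 0.0000
56.4613 43.6119 23.8626 0.0000 0.0000 0.0000

params: Δt=0.28020 u=1.23975 d=0.80661 q=0.48628 e^(-rΔt)=0.98305
t_5 payoffs: 56.4613 43.6119 23.8626 0.0000 0.0000 0.0000
t_4: node(4,0) S=29.6657 payoff=50.7243 vs cont=49.3620 → 50.7243 [stop]  node(4,1) S=45.5957 payoff=34.7943 vs cont=33.4319 → 34.7943 [stop]  node(4,2) S=70.0800 payoff=10.3100 vs cont=12.0510 → 12.0510 [wait]  node(4,3) S=107.7120 payoff=0.0000 vs cont=0.0000 → 0.0000 [wait]  node(4,4) S=165.5518 payoff=0.0000 vs cont=0.0000 → 0.0000 [wait]  ⇒ S*(4)=45.5957
t_3: node(3,0) S=36.7781 payoff=43.6119 vs cont=42.2495 → 43.6119 [stop]  node(3,1) S=56.5274 payoff=23.8626 vs cont=23.3325 → 23.8626 [stop]  node(3,2) S=86.8819 payoff=0.0000 vs cont=6.0859 → 6.0859 [wait]  node(3,3) S=133.5362 payoff=0.0000 vs cont=0.0000 → 0.0000 [wait]  ⇒ S*(3)=56.5274
t_2: node(2,0) S=45.5957 payoff=34.7943 vs cont=33.4319 → 34.7943 [stop]  node(2,1) S=70.0800 payoff=10.3100 vs cont=14.9603 → 14.9603 [wait]  node(2,2) S=107.7120 payoff=0.0000 vs cont=3.0735 → 3.0735 [wait]  ⇒ S*(2)=45.5957
t_1: node(1,0) S=56.5274 payoff=23.8626 vs cont=24.7232 → 24.7232 [wait]  node(1,1) S=86.8819 payoff=0.0000 vs cont=9.0244 → 9.0244 [wait]  ⇒ S*(1)=-
t_0: node(0,0) S=70.0800 payoff=10.3100 vs cont=16.7996 → 16.7996 [wait]  ⇒ S*(0)=-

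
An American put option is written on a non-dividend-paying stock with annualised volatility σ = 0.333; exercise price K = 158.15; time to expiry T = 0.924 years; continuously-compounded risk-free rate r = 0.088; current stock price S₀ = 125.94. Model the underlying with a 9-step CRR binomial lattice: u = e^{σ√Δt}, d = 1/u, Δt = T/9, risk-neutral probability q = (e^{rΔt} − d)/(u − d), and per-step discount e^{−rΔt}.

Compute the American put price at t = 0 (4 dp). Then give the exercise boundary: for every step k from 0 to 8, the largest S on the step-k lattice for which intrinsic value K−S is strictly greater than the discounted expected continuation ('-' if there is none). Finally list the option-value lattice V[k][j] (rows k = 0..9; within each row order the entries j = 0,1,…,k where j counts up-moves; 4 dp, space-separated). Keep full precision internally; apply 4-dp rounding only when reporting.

params: Δt=0.10267 u=1.11260 d=0.89880 q=0.51580 e^(-rΔt)=0.99101
t_9 payoffs: 109.9424 98.4749 84.2796 66.7076 44.9556 18.0293 0.0000 0.0000 0.0000 0.0000
t_8: node(8,0) S=53.6358 payoff=104.5142 vs cont=103.0918 → 104.5142 [stop]  node(8,1) S=66.3945 payoff=91.7555 vs cont=90.3331 → 91.7555 [stop]  node(8,2) S=82.1881 payoff=75.9619 vs cont=74.5395 → 75.9619 [stop]  node(8,3) S=101.7388 payoff=56.4112 vs cont=54.9888 → 56.4112 [stop]  node(8,4) S=125.9400 payoff=32.2100 vs cont=30.7876 → 32.2100 [stop]  node(8,5) S=155.8982 payoff=2.2518 vs cont=8.6513 → 8.6513 [wait]  node(8,6) S=192.9826 payoff=0.0000 vs cont=0.0000 → 0.0000 [wait]  node(8,7) S=238.8887 payoff=0.0000 vs cont=0.0000 → 0.0000 [wait]  node(8,8) S=295.7146 payoff=0.0000 vs cont=0.0000 → 0.0000 [wait]  ⇒ S*(8)=125.9400
t_7: node(7,0) S=59.6751 payoff=98.4749 vs cont=97.0525 → 98.4749 [stop]  node(7,1) S=73.8704 payoff=84.2796 vs cont=82.8572 → 84.2796 [stop]  node(7,2) S=91.4424 payoff=66.7076 vs cont=65.2852 → 66.7076 [stop]  node(7,3) S=113.1944 payoff=44.9556 vs cont=43.5332 → 44.9556 [stop]  node(7,4) S=140.1207 payoff=18.0293 vs cont=19.8780 → 19.8780 [wait]  node(7,5) S=173.4521 payoff=0.0000 vs cont=4.1513 → 4.1513 [wait]  node(7,6) S=214.7123 payoff=0.0000 vs cont=0.0000 → 0.0000 [wait]  node(7,7) S=265.7873 payoff=0.0000 vs cont=0.0000 → 0.0000 [wait]  ⇒ S*(7)=113.1944
t_6: node(6,0) S=66.3945 payoff=91.7555 vs cont=90.3331 → 91.7555 [stop]  node(6,1) S=82.1881 payoff=75.9619 vs cont=74.5395 → 75.9619 [stop]  node(6,2) S=101.7388 payoff=56.4112 vs cont=54.9888 → 56.4112 [stop]  node(6,3) S=125.9400 payoff=32.2100 vs cont=31.7326 → 32.2100 [stop]  node(6,4) S=155.8982 payoff=2.2518 vs cont=11.6604 → 11.6604 [wait]  node(6,5) S=192.9826 payoff=0.0000 vs cont=1.9920 → 1.9920 [wait]  node(6,6) S=238.8887 payoff=0.0000 vs cont=0.0000 → 0.0000 [wait]  ⇒ S*(6)=125.9400
t_5: node(5,0) S=73.8704 payoff=84.2796 vs cont=82.8572 → 84.2796 [stop]  node(5,1) S=91.4424 payoff=66.7076 vs cont=65.2852 → 66.7076 [stop]  node(5,2) S=113.1944 payoff=44.9556 vs cont=43.5332 → 44.9556 [stop]  node(5,3) S=140.1207 payoff=18.0293 vs cont=21.4161 → 21.4161 [wait]  node(5,4) S=173.4521 payoff=0.0000 vs cont=6.6134 → 6.6134 [wait]  node(5,5) S=214.7123 payoff=0.0000 vs cont=0.9558 → 0.9558 [wait]  ⇒ S*(5)=113.1944
t_4: node(4,0) S=82.1881 payoff=75.9619 vs cont=74.5395 → 75.9619 [stop]  node(4,1) S=101.7388 payoff=56.4112 vs cont=54.9888 → 56.4112 [stop]  node(4,2) S=125.9400 payoff=32.2100 vs cont=32.5188 → 32.5188 [wait]  node(4,3) S=155.8982 payoff=2.2518 vs cont=13.6570 → 13.6570 [wait]  node(4,4) S=192.9826 payoff=0.0000 vs cont=3.6620 → 3.6620 [wait]  ⇒ S*(4)=101.7388
t_3: node(3,0) S=91.4424 payoff=66.7076 vs cont=65.2852 → 66.7076 [stop]  node(3,1) S=113.1944 payoff=44.9556 vs cont=43.6910 → 44.9556 [stop]  node(3,2) S=140.1207 payoff=18.0293 vs cont=22.5849 → 22.5849 [wait]  node(3,3) S=173.4521 payoff=0.0000 vs cont=8.4251 → 8.4251 [wait]  ⇒ S*(3)=113.1944
t_2: node(2,0) S=101.7388 payoff=56.4112 vs cont=54.9888 → 56.4112 [stop]  node(2,1) S=125.9400 payoff=32.2100 vs cont=33.1163 → 33.1163 [wait]  node(2,2) S=155.8982 payoff=2.2518 vs cont=15.1439 → 15.1439 [wait]  ⇒ S*(2)=101.7388
t_1: node(1,0) S=113.1944 payoff=44.9556 vs cont=43.9964 → 44.9556 [stop]  node(1,1) S=140.1207 payoff=18.0293 vs cont=23.6316 → 23.6316 [wait]  ⇒ S*(1)=113.1944
t_0: node(0,0) S=125.9400 payoff=32.2100 vs cont=33.6513 → 33.6513 [wait]  ⇒ S*(0)=-

price = 33.6513
boundary = - 113.1944 101.7388 113.1944 101.7388 113.1944 125.9400 113.1944 125.9400
tree:
33.6513
44.9556 23.6316
56.4112 33.1163 15.1439
66.7076 44.9556 22.5849 8.4251
75.9619 56.4112 32.5188 13.6570 3.6620
84.2796 66.7076 44.9556 21.4161 6.6134 0.9558
91.7555 75.9619 56.4112 32.2100 11.6604 1.9920 0.0000
98.4749 84.2796 66.7076 44.9556 19.8780 4.1513 0.0000 0.0000
104.5142 91.7555 75.9619 56.4112 32.2100 8.6513 0.0000 0.0000 0.0000
109.9424 98.4749 84.2796 66.7076 44.9556 18.0293 0.0000 0.0000 0.0000 0.0000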